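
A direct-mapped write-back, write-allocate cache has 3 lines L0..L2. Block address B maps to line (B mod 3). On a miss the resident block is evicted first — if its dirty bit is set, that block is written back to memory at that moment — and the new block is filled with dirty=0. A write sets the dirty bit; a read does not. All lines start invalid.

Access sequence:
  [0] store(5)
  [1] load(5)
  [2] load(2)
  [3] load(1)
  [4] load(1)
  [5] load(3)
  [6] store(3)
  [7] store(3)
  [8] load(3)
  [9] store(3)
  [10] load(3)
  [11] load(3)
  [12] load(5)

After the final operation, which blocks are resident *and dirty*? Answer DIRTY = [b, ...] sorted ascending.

DIRTY = [3]

0: W B5 → L2 miss [D]
1: R B5 → L2 hit [D]
2: R B2 → L2 miss wb→B5 [-]
3: R B1 → L1 miss [-]
4: R B1 → L1 hit [-]
5: R B3 → L0 miss [-]
6: W B3 → L0 hit [D]
7: W B3 → L0 hit [D]
8: R B3 → L0 hit [D]
9: W B3 → L0 hit [D]
10: R B3 → L0 hit [D]
11: R B3 → L0 hit [D]
12: R B5 → L2 miss [-]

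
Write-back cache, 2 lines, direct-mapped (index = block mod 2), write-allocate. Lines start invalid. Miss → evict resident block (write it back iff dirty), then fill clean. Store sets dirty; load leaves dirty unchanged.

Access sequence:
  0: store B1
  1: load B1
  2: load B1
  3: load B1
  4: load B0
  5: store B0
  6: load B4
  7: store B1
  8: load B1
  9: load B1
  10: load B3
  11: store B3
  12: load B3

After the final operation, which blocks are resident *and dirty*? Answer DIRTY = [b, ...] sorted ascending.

DIRTY = [3]

  0 | W B1 → L1 miss [D]
  1 | R B1 → L1 hit [D]
  2 | R B1 → L1 hit [D]
  3 | R B1 → L1 hit [D]
  4 | R B0 → L0 miss [-]
  5 | W B0 → L0 hit [D]
  6 | R B4 → L0 miss wb→B0 [-]
  7 | W B1 → L1 hit [D]
  8 | R B1 → L1 hit [D]
  9 | R B1 → L1 hit [D]
  10 | R B3 → L1 miss wb→B1 [-]
  11 | W B3 → L1 hit [D]
  12 | R B3 → L1 hit [D]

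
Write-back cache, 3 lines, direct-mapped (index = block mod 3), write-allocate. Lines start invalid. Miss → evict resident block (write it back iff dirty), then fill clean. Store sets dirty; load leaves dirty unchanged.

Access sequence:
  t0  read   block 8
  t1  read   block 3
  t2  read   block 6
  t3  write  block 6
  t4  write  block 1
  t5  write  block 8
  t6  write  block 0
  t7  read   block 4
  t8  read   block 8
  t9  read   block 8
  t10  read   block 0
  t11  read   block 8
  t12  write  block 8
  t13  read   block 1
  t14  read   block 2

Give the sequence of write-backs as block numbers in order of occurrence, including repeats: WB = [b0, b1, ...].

0: R B8 → L2 miss [-]
1: R B3 → L0 miss [-]
2: R B6 → L0 miss [-]
3: W B6 → L0 hit [D]
4: W B1 → L1 miss [D]
5: W B8 → L2 hit [D]
6: W B0 → L0 miss wb→B6 [D]
7: R B4 → L1 miss wb→B1 [-]
8: R B8 → L2 hit [D]
9: R B8 → L2 hit [D]
10: R B0 → L0 hit [D]
11: R B8 → L2 hit [D]
12: W B8 → L2 hit [D]
13: R B1 → L1 miss [-]
14: R B2 → L2 miss wb→B8 [-]

WB = [6, 1, 8]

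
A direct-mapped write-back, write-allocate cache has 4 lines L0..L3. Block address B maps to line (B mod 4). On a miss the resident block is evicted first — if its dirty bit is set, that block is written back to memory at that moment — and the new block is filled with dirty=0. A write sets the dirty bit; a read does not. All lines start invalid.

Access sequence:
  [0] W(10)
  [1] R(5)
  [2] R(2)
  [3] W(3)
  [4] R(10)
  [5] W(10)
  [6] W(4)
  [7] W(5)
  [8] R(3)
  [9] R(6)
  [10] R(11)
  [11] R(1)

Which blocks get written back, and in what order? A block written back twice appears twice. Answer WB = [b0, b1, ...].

0: W B10 → L2 miss [D]
1: R B5 → L1 miss [-]
2: R B2 → L2 miss wb→B10 [-]
3: W B3 → L3 miss [D]
4: R B10 → L2 miss [-]
5: W B10 → L2 hit [D]
6: W B4 → L0 miss [D]
7: W B5 → L1 hit [D]
8: R B3 → L3 hit [D]
9: R B6 → L2 miss wb→B10 [-]
10: R B11 → L3 miss wb→B3 [-]
11: R B1 → L1 miss wb→B5 [-]

WB = [10, 10, 3, 5]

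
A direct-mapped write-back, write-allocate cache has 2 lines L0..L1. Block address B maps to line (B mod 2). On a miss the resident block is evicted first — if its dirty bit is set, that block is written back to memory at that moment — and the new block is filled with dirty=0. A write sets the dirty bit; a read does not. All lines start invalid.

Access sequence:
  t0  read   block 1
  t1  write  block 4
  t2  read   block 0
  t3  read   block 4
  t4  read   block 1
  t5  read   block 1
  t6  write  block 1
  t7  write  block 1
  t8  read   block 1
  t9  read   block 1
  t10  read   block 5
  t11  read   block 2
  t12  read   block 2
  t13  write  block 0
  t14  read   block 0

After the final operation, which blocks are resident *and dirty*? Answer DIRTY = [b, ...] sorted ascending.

0: R B1 -> L1 miss  d=-]
1: W B4 -> L0 miss  d=D]
2: R B0 -> L0 miss wb->B4  d=-]
3: R B4 -> L0 miss  d=-]
4: R B1 -> L1 hit  d=-]
5: R B1 -> L1 hit  d=-]
6: W B1 -> L1 hit  d=D]
7: W B1 -> L1 hit  d=D]
8: R B1 -> L1 hit  d=D]
9: R B1 -> L1 hit  d=D]
10: R B5 -> L1 miss wb->B1  d=-]
11: R B2 -> L0 miss  d=-]
12: R B2 -> L0 hit  d=-]
13: W B0 -> L0 miss  d=D]
14: R B0 -> L0 hit  d=D]

DIRTY = [0]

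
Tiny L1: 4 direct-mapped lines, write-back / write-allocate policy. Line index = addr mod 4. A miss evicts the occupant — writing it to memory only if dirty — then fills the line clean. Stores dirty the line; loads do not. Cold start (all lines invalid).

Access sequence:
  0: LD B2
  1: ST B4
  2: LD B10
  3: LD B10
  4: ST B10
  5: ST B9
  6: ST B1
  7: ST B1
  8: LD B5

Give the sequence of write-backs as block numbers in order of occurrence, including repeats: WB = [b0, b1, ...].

WB = [9, 1]

0: R B2 -> L2 miss  d=-]
1: W B4 -> L0 miss  d=D]
2: R B10 -> L2 miss  d=-]
3: R B10 -> L2 hit  d=-]
4: W B10 -> L2 hit  d=D]
5: W B9 -> L1 miss  d=D]
6: W B1 -> L1 miss wb->B9  d=D]
7: W B1 -> L1 hit  d=D]
8: R B5 -> L1 miss wb->B1  d=-]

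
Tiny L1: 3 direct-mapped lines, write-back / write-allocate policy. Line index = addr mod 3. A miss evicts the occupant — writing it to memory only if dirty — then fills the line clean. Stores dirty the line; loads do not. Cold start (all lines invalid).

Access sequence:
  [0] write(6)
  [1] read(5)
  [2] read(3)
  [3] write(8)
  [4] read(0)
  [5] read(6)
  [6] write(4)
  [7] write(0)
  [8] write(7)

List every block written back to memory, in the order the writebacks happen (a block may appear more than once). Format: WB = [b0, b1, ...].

0: W B6 → L0 miss [D]
1: R B5 → L2 miss [-]
2: R B3 → L0 miss wb→B6 [-]
3: W B8 → L2 miss [D]
4: R B0 → L0 miss [-]
5: R B6 → L0 miss [-]
6: W B4 → L1 miss [D]
7: W B0 → L0 miss [D]
8: W B7 → L1 miss wb→B4 [D]

WB = [6, 4]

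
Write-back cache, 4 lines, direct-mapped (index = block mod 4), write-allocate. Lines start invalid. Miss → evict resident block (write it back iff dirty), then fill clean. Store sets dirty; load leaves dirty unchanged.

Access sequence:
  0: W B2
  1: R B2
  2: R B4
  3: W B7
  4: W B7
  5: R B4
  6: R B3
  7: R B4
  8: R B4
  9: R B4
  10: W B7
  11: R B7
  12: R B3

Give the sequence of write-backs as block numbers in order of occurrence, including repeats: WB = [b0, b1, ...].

WB = [7, 7]

  0 | W B2 → L2 miss [D]
  1 | R B2 → L2 hit [D]
  2 | R B4 → L0 miss [-]
  3 | W B7 → L3 miss [D]
  4 | W B7 → L3 hit [D]
  5 | R B4 → L0 hit [-]
  6 | R B3 → L3 miss wb→B7 [-]
  7 | R B4 → L0 hit [-]
  8 | R B4 → L0 hit [-]
  9 | R B4 → L0 hit [-]
  10 | W B7 → L3 miss [D]
  11 | R B7 → L3 hit [D]
  12 | R B3 → L3 miss wb→B7 [-]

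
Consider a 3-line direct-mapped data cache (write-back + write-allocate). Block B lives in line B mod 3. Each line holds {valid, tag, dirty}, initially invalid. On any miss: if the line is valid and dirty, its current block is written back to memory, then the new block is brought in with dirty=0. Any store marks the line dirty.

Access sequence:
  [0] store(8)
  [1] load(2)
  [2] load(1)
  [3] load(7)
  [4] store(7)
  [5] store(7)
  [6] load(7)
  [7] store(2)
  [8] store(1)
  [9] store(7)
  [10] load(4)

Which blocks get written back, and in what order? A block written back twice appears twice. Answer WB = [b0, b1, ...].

WB = [8, 7, 1, 7]

  0 | W B8 → L2 miss [D]
  1 | R B2 → L2 miss wb→B8 [-]
  2 | R B1 → L1 miss [-]
  3 | R B7 → L1 miss [-]
  4 | W B7 → L1 hit [D]
  5 | W B7 → L1 hit [D]
  6 | R B7 → L1 hit [D]
  7 | W B2 → L2 hit [D]
  8 | W B1 → L1 miss wb→B7 [D]
  9 | W B7 → L1 miss wb→B1 [D]
  10 | R B4 → L1 miss wb→B7 [-]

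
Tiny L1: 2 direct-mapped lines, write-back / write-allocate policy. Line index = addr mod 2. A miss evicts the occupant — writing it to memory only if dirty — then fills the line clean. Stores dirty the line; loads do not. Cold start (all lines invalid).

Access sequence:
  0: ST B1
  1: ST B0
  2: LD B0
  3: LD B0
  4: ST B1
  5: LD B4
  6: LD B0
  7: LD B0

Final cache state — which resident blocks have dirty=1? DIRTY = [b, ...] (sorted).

0: W B1 → L1 miss [D]
1: W B0 → L0 miss [D]
2: R B0 → L0 hit [D]
3: R B0 → L0 hit [D]
4: W B1 → L1 hit [D]
5: R B4 → L0 miss wb→B0 [-]
6: R B0 → L0 miss [-]
7: R B0 → L0 hit [-]

DIRTY = [1]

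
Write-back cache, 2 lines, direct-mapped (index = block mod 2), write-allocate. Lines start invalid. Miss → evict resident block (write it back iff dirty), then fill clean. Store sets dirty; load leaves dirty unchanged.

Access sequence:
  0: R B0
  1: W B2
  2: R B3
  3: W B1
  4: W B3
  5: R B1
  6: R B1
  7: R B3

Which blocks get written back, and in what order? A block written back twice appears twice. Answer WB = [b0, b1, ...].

WB = [1, 3]

0: R B0 -> L0 miss  d=-]
1: W B2 -> L0 miss  d=D]
2: R B3 -> L1 miss  d=-]
3: W B1 -> L1 miss  d=D]
4: W B3 -> L1 miss wb->B1  d=D]
5: R B1 -> L1 miss wb->B3  d=-]
6: R B1 -> L1 hit  d=-]
7: R B3 -> L1 miss  d=-]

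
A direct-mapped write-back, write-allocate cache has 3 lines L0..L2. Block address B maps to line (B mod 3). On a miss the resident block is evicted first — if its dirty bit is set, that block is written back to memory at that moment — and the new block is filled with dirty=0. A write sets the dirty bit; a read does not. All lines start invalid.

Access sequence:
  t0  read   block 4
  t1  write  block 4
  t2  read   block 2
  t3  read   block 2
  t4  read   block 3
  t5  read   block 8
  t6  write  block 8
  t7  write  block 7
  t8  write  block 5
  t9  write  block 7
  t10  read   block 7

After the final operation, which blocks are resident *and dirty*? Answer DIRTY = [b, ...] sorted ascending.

DIRTY = [5, 7]

0: R B4 -> L1 miss  d=-]
1: W B4 -> L1 hit  d=D]
2: R B2 -> L2 miss  d=-]
3: R B2 -> L2 hit  d=-]
4: R B3 -> L0 miss  d=-]
5: R B8 -> L2 miss  d=-]
6: W B8 -> L2 hit  d=D]
7: W B7 -> L1 miss wb->B4  d=D]
8: W B5 -> L2 miss wb->B8  d=D]
9: W B7 -> L1 hit  d=D]
10: R B7 -> L1 hit  d=D]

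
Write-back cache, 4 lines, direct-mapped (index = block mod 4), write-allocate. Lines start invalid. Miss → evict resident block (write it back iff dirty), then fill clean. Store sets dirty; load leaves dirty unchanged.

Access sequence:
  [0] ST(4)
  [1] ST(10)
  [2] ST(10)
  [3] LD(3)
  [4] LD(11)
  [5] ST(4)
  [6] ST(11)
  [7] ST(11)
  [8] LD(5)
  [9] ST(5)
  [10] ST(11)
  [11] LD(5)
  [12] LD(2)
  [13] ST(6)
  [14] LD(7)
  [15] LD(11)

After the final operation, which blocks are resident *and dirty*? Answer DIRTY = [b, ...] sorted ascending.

DIRTY = [4, 5, 6]

  0 | W B4 → L0 miss [D]
  1 | W B10 → L2 miss [D]
  2 | W B10 → L2 hit [D]
  3 | R B3 → L3 miss [-]
  4 | R B11 → L3 miss [-]
  5 | W B4 → L0 hit [D]
  6 | W B11 → L3 hit [D]
  7 | W B11 → L3 hit [D]
  8 | R B5 → L1 miss [-]
  9 | W B5 → L1 hit [D]
  10 | W B11 → L3 hit [D]
  11 | R B5 → L1 hit [D]
  12 | R B2 → L2 miss wb→B10 [-]
  13 | W B6 → L2 miss [D]
  14 | R B7 → L3 miss wb→B11 [-]
  15 | R B11 → L3 miss [-]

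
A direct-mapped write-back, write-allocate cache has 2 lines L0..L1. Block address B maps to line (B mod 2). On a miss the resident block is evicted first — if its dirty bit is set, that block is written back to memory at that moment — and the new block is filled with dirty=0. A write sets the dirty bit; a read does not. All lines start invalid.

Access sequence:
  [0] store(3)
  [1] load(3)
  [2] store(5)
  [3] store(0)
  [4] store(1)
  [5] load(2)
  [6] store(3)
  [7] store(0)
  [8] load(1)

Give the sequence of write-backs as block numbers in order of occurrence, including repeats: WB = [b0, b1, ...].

WB = [3, 5, 0, 1, 3]

  0 | W B3 → L1 miss [D]
  1 | R B3 → L1 hit [D]
  2 | W B5 → L1 miss wb→B3 [D]
  3 | W B0 → L0 miss [D]
  4 | W B1 → L1 miss wb→B5 [D]
  5 | R B2 → L0 miss wb→B0 [-]
  6 | W B3 → L1 miss wb→B1 [D]
  7 | W B0 → L0 miss [D]
  8 | R B1 → L1 miss wb→B3 [-]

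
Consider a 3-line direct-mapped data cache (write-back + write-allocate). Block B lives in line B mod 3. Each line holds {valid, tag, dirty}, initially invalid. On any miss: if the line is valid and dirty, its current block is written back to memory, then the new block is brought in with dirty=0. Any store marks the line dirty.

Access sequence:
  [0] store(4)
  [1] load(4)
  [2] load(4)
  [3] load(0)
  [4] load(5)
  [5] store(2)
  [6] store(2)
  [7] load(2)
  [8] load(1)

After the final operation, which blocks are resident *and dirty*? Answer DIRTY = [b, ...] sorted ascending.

DIRTY = [2]

0: W B4 → L1 miss [D]
1: R B4 → L1 hit [D]
2: R B4 → L1 hit [D]
3: R B0 → L0 miss [-]
4: R B5 → L2 miss [-]
5: W B2 → L2 miss [D]
6: W B2 → L2 hit [D]
7: R B2 → L2 hit [D]
8: R B1 → L1 miss wb→B4 [-]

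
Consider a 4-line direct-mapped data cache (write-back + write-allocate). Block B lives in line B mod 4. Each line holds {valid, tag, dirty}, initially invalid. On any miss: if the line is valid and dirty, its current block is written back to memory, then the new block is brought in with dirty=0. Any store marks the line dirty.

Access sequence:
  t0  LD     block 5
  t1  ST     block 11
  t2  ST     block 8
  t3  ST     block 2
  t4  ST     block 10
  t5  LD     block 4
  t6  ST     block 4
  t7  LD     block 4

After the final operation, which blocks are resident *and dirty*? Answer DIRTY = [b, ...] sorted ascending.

DIRTY = [4, 10, 11]

0: R B5 -> L1 miss  d=-]
1: W B11 -> L3 miss  d=D]
2: W B8 -> L0 miss  d=D]
3: W B2 -> L2 miss  d=D]
4: W B10 -> L2 miss wb->B2  d=D]
5: R B4 -> L0 miss wb->B8  d=-]
6: W B4 -> L0 hit  d=D]
7: R B4 -> L0 hit  d=D]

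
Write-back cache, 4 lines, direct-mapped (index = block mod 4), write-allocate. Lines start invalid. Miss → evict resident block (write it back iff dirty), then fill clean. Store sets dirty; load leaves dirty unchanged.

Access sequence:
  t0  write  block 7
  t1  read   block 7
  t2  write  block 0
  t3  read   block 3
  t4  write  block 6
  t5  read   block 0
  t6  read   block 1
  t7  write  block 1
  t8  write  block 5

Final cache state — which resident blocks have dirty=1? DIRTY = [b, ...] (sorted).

  0 | W B7 → L3 miss [D]
  1 | R B7 → L3 hit [D]
  2 | W B0 → L0 miss [D]
  3 | R B3 → L3 miss wb→B7 [-]
  4 | W B6 → L2 miss [D]
  5 | R B0 → L0 hit [D]
  6 | R B1 → L1 miss [-]
  7 | W B1 → L1 hit [D]
  8 | W B5 → L1 miss wb→B1 [D]

DIRTY = [0, 5, 6]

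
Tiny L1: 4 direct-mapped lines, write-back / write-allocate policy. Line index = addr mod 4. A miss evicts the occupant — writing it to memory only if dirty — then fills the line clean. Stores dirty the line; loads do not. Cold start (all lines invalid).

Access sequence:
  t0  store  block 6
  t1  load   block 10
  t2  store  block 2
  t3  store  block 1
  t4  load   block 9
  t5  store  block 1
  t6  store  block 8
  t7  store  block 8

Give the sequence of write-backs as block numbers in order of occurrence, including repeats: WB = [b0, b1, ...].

WB = [6, 1]

  0 | W B6 → L2 miss [D]
  1 | R B10 → L2 miss wb→B6 [-]
  2 | W B2 → L2 miss [D]
  3 | W B1 → L1 miss [D]
  4 | R B9 → L1 miss wb→B1 [-]
  5 | W B1 → L1 miss [D]
  6 | W B8 → L0 miss [D]
  7 | W B8 → L0 hit [D]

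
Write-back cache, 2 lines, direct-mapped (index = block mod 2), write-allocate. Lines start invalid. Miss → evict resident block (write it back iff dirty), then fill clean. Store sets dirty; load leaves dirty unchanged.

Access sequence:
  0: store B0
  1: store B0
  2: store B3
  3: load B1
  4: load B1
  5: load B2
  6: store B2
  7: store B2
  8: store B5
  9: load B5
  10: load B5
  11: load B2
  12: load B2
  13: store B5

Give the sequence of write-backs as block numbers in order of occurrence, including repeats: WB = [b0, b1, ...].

WB = [3, 0]

0: W B0 -> L0 miss  d=D]
1: W B0 -> L0 hit  d=D]
2: W B3 -> L1 miss  d=D]
3: R B1 -> L1 miss wb->B3  d=-]
4: R B1 -> L1 hit  d=-]
5: R B2 -> L0 miss wb->B0  d=-]
6: W B2 -> L0 hit  d=D]
7: W B2 -> L0 hit  d=D]
8: W B5 -> L1 miss  d=D]
9: R B5 -> L1 hit  d=D]
10: R B5 -> L1 hit  d=D]
11: R B2 -> L0 hit  d=D]
12: R B2 -> L0 hit  d=D]
13: W B5 -> L1 hit  d=D]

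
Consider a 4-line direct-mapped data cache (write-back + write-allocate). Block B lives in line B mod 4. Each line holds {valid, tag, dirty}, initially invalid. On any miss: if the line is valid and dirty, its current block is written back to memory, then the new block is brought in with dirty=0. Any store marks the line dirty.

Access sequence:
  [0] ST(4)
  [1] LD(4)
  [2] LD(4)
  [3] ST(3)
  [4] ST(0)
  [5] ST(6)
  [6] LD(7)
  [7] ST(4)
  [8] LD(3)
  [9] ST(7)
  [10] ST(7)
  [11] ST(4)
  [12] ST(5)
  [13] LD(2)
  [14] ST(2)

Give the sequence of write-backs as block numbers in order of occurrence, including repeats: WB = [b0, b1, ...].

WB = [4, 3, 0, 6]

  0 | W B4 → L0 miss [D]
  1 | R B4 → L0 hit [D]
  2 | R B4 → L0 hit [D]
  3 | W B3 → L3 miss [D]
  4 | W B0 → L0 miss wb→B4 [D]
  5 | W B6 → L2 miss [D]
  6 | R B7 → L3 miss wb→B3 [-]
  7 | W B4 → L0 miss wb→B0 [D]
  8 | R B3 → L3 miss [-]
  9 | W B7 → L3 miss [D]
  10 | W B7 → L3 hit [D]
  11 | W B4 → L0 hit [D]
  12 | W B5 → L1 miss [D]
  13 | R B2 → L2 miss wb→B6 [-]
  14 | W B2 → L2 hit [D]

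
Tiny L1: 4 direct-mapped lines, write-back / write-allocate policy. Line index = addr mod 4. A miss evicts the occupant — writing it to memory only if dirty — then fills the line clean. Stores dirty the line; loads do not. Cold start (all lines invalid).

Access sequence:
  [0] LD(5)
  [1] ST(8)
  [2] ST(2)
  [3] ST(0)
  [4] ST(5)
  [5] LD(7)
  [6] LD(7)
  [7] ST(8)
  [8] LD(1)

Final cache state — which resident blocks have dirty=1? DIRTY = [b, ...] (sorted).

DIRTY = [2, 8]

0: R B5 -> L1 miss  d=-]
1: W B8 -> L0 miss  d=D]
2: W B2 -> L2 miss  d=D]
3: W B0 -> L0 miss wb->B8  d=D]
4: W B5 -> L1 hit  d=D]
5: R B7 -> L3 miss  d=-]
6: R B7 -> L3 hit  d=-]
7: W B8 -> L0 miss wb->B0  d=D]
8: R B1 -> L1 miss wb->B5  d=-]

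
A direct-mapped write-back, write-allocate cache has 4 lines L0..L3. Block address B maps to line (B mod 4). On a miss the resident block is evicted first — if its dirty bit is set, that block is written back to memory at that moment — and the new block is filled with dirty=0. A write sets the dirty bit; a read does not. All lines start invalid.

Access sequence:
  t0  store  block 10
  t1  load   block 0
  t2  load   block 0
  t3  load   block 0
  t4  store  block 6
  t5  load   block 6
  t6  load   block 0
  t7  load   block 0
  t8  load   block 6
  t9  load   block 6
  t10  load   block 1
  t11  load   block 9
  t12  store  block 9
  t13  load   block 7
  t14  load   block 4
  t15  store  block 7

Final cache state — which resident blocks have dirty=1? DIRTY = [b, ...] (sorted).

DIRTY = [6, 7, 9]

0: W B10 -> L2 miss  d=D]
1: R B0 -> L0 miss  d=-]
2: R B0 -> L0 hit  d=-]
3: R B0 -> L0 hit  d=-]
4: W B6 -> L2 miss wb->B10  d=D]
5: R B6 -> L2 hit  d=D]
6: R B0 -> L0 hit  d=-]
7: R B0 -> L0 hit  d=-]
8: R B6 -> L2 hit  d=D]
9: R B6 -> L2 hit  d=D]
10: R B1 -> L1 miss  d=-]
11: R B9 -> L1 miss  d=-]
12: W B9 -> L1 hit  d=D]
13: R B7 -> L3 miss  d=-]
14: R B4 -> L0 miss  d=-]
15: W B7 -> L3 hit  d=D]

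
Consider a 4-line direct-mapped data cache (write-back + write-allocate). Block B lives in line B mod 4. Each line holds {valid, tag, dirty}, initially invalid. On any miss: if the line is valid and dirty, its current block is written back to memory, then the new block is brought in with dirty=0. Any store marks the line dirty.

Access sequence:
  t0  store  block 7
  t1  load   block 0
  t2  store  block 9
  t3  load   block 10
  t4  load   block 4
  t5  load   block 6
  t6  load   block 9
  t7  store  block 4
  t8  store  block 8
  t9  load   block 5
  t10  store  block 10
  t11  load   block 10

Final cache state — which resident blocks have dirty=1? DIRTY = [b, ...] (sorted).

  0 | W B7 → L3 miss [D]
  1 | R B0 → L0 miss [-]
  2 | W B9 → L1 miss [D]
  3 | R B10 → L2 miss [-]
  4 | R B4 → L0 miss [-]
  5 | R B6 → L2 miss [-]
  6 | R B9 → L1 hit [D]
  7 | W B4 → L0 hit [D]
  8 | W B8 → L0 miss wb→B4 [D]
  9 | R B5 → L1 miss wb→B9 [-]
  10 | W B10 → L2 miss [D]
  11 | R B10 → L2 hit [D]

DIRTY = [7, 8, 10]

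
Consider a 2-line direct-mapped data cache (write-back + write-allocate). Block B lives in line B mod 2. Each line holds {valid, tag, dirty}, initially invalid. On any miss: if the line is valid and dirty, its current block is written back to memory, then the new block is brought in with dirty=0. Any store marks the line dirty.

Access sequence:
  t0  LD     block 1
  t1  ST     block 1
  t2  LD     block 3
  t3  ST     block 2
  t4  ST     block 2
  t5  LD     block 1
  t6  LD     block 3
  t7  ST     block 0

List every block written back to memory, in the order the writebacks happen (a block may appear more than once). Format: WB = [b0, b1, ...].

  0 | R B1 → L1 miss [-]
  1 | W B1 → L1 hit [D]
  2 | R B3 → L1 miss wb→B1 [-]
  3 | W B2 → L0 miss [D]
  4 | W B2 → L0 hit [D]
  5 | R B1 → L1 miss [-]
  6 | R B3 → L1 miss [-]
  7 | W B0 → L0 miss wb→B2 [D]

WB = [1, 2]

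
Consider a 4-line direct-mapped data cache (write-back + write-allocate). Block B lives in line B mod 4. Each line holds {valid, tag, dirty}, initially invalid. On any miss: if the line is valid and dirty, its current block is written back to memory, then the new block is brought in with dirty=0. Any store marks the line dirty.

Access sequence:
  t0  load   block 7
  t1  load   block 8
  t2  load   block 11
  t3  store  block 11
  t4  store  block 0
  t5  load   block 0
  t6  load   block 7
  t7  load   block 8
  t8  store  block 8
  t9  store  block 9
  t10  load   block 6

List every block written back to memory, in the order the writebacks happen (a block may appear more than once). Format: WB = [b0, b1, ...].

  0 | R B7 → L3 miss [-]
  1 | R B8 → L0 miss [-]
  2 | R B11 → L3 miss [-]
  3 | W B11 → L3 hit [D]
  4 | W B0 → L0 miss [D]
  5 | R B0 → L0 hit [D]
  6 | R B7 → L3 miss wb→B11 [-]
  7 | R B8 → L0 miss wb→B0 [-]
  8 | W B8 → L0 hit [D]
  9 | W B9 → L1 miss [D]
  10 | R B6 → L2 miss [-]

WB = [11, 0]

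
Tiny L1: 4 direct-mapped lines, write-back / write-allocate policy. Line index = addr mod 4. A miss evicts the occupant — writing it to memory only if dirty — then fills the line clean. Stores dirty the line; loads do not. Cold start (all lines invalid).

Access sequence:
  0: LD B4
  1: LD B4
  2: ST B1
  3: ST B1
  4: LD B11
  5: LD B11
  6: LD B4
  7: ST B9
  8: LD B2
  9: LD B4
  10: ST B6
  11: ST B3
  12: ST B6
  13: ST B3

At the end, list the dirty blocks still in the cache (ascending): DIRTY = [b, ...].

0: R B4 -> L0 miss  d=-]
1: R B4 -> L0 hit  d=-]
2: W B1 -> L1 miss  d=D]
3: W B1 -> L1 hit  d=D]
4: R B11 -> L3 miss  d=-]
5: R B11 -> L3 hit  d=-]
6: R B4 -> L0 hit  d=-]
7: W B9 -> L1 miss wb->B1  d=D]
8: R B2 -> L2 miss  d=-]
9: R B4 -> L0 hit  d=-]
10: W B6 -> L2 miss  d=D]
11: W B3 -> L3 miss  d=D]
12: W B6 -> L2 hit  d=D]
13: W B3 -> L3 hit  d=D]

DIRTY = [3, 6, 9]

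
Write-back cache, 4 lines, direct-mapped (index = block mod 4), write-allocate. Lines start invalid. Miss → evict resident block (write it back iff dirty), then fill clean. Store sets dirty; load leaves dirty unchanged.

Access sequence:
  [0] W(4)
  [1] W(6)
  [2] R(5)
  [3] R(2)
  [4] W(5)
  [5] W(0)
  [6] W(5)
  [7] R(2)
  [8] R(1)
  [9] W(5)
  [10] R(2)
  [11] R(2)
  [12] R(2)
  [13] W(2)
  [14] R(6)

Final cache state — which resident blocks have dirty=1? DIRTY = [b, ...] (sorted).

DIRTY = [0, 5]

0: W B4 -> L0 miss  d=D]
1: W B6 -> L2 miss  d=D]
2: R B5 -> L1 miss  d=-]
3: R B2 -> L2 miss wb->B6  d=-]
4: W B5 -> L1 hit  d=D]
5: W B0 -> L0 miss wb->B4  d=D]
6: W B5 -> L1 hit  d=D]
7: R B2 -> L2 hit  d=-]
8: R B1 -> L1 miss wb->B5  d=-]
9: W B5 -> L1 miss  d=D]
10: R B2 -> L2 hit  d=-]
11: R B2 -> L2 hit  d=-]
12: R B2 -> L2 hit  d=-]
13: W B2 -> L2 hit  d=D]
14: R B6 -> L2 miss wb->B2  d=-]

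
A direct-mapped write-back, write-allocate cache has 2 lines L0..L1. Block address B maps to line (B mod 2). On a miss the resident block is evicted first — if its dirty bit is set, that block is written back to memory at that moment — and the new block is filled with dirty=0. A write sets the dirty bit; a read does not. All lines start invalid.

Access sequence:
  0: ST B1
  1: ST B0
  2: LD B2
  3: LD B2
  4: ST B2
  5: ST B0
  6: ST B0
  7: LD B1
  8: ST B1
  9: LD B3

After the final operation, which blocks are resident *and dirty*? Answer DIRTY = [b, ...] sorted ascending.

DIRTY = [0]

0: W B1 -> L1 miss  d=D]
1: W B0 -> L0 miss  d=D]
2: R B2 -> L0 miss wb->B0  d=-]
3: R B2 -> L0 hit  d=-]
4: W B2 -> L0 hit  d=D]
5: W B0 -> L0 miss wb->B2  d=D]
6: W B0 -> L0 hit  d=D]
7: R B1 -> L1 hit  d=D]
8: W B1 -> L1 hit  d=D]
9: R B3 -> L1 miss wb->B1  d=-]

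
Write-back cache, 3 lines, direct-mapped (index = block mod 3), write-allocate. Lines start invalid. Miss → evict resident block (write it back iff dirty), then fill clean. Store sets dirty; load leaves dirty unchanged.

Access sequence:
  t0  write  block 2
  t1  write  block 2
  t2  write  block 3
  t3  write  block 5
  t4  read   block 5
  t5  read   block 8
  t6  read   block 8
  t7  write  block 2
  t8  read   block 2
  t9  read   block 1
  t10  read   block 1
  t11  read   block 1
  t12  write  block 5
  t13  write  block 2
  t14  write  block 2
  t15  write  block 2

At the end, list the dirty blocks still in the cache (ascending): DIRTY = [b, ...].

DIRTY = [2, 3]

0: W B2 -> L2 miss  d=D]
1: W B2 -> L2 hit  d=D]
2: W B3 -> L0 miss  d=D]
3: W B5 -> L2 miss wb->B2  d=D]
4: R B5 -> L2 hit  d=D]
5: R B8 -> L2 miss wb->B5  d=-]
6: R B8 -> L2 hit  d=-]
7: W B2 -> L2 miss  d=D]
8: R B2 -> L2 hit  d=D]
9: R B1 -> L1 miss  d=-]
10: R B1 -> L1 hit  d=-]
11: R B1 -> L1 hit  d=-]
12: W B5 -> L2 miss wb->B2  d=D]
13: W B2 -> L2 miss wb->B5  d=D]
14: W B2 -> L2 hit  d=D]
15: W B2 -> L2 hit  d=D]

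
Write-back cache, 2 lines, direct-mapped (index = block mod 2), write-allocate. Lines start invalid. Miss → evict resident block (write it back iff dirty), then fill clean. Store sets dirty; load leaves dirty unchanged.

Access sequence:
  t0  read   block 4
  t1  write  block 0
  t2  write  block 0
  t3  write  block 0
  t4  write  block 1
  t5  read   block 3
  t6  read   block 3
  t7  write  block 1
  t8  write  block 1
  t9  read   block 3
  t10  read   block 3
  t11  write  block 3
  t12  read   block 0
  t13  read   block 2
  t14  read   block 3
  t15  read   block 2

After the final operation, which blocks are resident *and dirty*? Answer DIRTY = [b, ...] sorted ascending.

DIRTY = [3]

0: R B4 -> L0 miss  d=-]
1: W B0 -> L0 miss  d=D]
2: W B0 -> L0 hit  d=D]
3: W B0 -> L0 hit  d=D]
4: W B1 -> L1 miss  d=D]
5: R B3 -> L1 miss wb->B1  d=-]
6: R B3 -> L1 hit  d=-]
7: W B1 -> L1 miss  d=D]
8: W B1 -> L1 hit  d=D]
9: R B3 -> L1 miss wb->B1  d=-]
10: R B3 -> L1 hit  d=-]
11: W B3 -> L1 hit  d=D]
12: R B0 -> L0 hit  d=D]
13: R B2 -> L0 miss wb->B0  d=-]
14: R B3 -> L1 hit  d=D]
15: R B2 -> L0 hit  d=-]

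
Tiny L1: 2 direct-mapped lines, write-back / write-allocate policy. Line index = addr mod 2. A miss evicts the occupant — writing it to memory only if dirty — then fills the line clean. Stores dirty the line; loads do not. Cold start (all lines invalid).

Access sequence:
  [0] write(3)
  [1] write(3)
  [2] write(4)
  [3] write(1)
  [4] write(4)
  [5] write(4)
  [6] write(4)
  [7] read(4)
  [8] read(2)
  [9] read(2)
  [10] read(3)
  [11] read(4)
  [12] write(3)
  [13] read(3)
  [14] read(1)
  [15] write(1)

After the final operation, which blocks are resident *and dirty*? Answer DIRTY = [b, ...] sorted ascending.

DIRTY = [1]

  0 | W B3 → L1 miss [D]
  1 | W B3 → L1 hit [D]
  2 | W B4 → L0 miss [D]
  3 | W B1 → L1 miss wb→B3 [D]
  4 | W B4 → L0 hit [D]
  5 | W B4 → L0 hit [D]
  6 | W B4 → L0 hit [D]
  7 | R B4 → L0 hit [D]
  8 | R B2 → L0 miss wb→B4 [-]
  9 | R B2 → L0 hit [-]
  10 | R B3 → L1 miss wb→B1 [-]
  11 | R B4 → L0 miss [-]
  12 | W B3 → L1 hit [D]
  13 | R B3 → L1 hit [D]
  14 | R B1 → L1 miss wb→B3 [-]
  15 | W B1 → L1 hit [D]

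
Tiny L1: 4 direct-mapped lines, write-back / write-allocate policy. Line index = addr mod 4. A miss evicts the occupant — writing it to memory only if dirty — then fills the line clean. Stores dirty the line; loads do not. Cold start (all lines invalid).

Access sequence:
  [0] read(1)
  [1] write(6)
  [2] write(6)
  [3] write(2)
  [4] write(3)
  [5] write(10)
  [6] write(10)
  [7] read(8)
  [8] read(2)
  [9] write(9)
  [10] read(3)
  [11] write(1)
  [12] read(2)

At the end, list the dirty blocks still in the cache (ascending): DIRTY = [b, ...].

DIRTY = [1, 3]

0: R B1 → L1 miss [-]
1: W B6 → L2 miss [D]
2: W B6 → L2 hit [D]
3: W B2 → L2 miss wb→B6 [D]
4: W B3 → L3 miss [D]
5: W B10 → L2 miss wb→B2 [D]
6: W B10 → L2 hit [D]
7: R B8 → L0 miss [-]
8: R B2 → L2 miss wb→B10 [-]
9: W B9 → L1 miss [D]
10: R B3 → L3 hit [D]
11: W B1 → L1 miss wb→B9 [D]
12: R B2 → L2 hit [-]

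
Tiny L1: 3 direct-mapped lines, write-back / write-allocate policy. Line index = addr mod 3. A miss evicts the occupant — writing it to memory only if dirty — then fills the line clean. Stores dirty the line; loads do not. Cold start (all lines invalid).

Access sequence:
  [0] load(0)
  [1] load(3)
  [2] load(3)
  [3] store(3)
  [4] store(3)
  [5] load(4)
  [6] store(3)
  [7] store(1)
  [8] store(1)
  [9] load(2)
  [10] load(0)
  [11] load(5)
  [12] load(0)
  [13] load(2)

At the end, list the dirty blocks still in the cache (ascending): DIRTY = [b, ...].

0: R B0 -> L0 miss  d=-]
1: R B3 -> L0 miss  d=-]
2: R B3 -> L0 hit  d=-]
3: W B3 -> L0 hit  d=D]
4: W B3 -> L0 hit  d=D]
5: R B4 -> L1 miss  d=-]
6: W B3 -> L0 hit  d=D]
7: W B1 -> L1 miss  d=D]
8: W B1 -> L1 hit  d=D]
9: R B2 -> L2 miss  d=-]
10: R B0 -> L0 miss wb->B3  d=-]
11: R B5 -> L2 miss  d=-]
12: R B0 -> L0 hit  d=-]
13: R B2 -> L2 miss  d=-]

DIRTY = [1]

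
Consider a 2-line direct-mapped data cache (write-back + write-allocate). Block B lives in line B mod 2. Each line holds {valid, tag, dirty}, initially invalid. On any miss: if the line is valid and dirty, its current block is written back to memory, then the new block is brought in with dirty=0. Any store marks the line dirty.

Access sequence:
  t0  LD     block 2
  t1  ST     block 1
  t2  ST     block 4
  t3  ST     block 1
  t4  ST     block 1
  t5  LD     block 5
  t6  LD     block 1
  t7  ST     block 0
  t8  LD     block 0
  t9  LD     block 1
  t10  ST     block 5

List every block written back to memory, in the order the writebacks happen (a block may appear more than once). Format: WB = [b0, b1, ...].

  0 | R B2 → L0 miss [-]
  1 | W B1 → L1 miss [D]
  2 | W B4 → L0 miss [D]
  3 | W B1 → L1 hit [D]
  4 | W B1 → L1 hit [D]
  5 | R B5 → L1 miss wb→B1 [-]
  6 | R B1 → L1 miss [-]
  7 | W B0 → L0 miss wb→B4 [D]
  8 | R B0 → L0 hit [D]
  9 | R B1 → L1 hit [-]
  10 | W B5 → L1 miss [D]

WB = [1, 4]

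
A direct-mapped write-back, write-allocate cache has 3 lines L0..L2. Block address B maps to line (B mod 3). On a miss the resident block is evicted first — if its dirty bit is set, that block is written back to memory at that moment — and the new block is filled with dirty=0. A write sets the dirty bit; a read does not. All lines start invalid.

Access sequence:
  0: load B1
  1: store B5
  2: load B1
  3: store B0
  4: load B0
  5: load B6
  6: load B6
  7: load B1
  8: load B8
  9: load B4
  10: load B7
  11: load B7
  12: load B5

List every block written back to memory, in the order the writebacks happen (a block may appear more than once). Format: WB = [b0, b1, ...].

  0 | R B1 → L1 miss [-]
  1 | W B5 → L2 miss [D]
  2 | R B1 → L1 hit [-]
  3 | W B0 → L0 miss [D]
  4 | R B0 → L0 hit [D]
  5 | R B6 → L0 miss wb→B0 [-]
  6 | R B6 → L0 hit [-]
  7 | R B1 → L1 hit [-]
  8 | R B8 → L2 miss wb→B5 [-]
  9 | R B4 → L1 miss [-]
  10 | R B7 → L1 miss [-]
  11 | R B7 → L1 hit [-]
  12 | R B5 → L2 miss [-]

WB = [0, 5]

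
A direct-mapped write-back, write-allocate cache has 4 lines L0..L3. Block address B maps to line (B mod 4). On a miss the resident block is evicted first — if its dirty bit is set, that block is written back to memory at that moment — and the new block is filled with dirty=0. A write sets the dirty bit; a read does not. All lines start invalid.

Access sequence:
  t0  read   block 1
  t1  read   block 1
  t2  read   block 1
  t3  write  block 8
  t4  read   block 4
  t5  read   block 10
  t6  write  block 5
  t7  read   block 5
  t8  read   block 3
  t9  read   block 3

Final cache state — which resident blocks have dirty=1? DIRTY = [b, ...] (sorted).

0: R B1 → L1 miss [-]
1: R B1 → L1 hit [-]
2: R B1 → L1 hit [-]
3: W B8 → L0 miss [D]
4: R B4 → L0 miss wb→B8 [-]
5: R B10 → L2 miss [-]
6: W B5 → L1 miss [D]
7: R B5 → L1 hit [D]
8: R B3 → L3 miss [-]
9: R B3 → L3 hit [-]

DIRTY = [5]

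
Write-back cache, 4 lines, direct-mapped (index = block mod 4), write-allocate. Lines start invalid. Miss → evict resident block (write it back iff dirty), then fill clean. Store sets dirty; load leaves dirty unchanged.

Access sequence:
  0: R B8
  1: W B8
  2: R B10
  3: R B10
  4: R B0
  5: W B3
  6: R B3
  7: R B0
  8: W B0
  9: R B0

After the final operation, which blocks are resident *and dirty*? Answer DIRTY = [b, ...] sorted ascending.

0: R B8 → L0 miss [-]
1: W B8 → L0 hit [D]
2: R B10 → L2 miss [-]
3: R B10 → L2 hit [-]
4: R B0 → L0 miss wb→B8 [-]
5: W B3 → L3 miss [D]
6: R B3 → L3 hit [D]
7: R B0 → L0 hit [-]
8: W B0 → L0 hit [D]
9: R B0 → L0 hit [D]

DIRTY = [0, 3]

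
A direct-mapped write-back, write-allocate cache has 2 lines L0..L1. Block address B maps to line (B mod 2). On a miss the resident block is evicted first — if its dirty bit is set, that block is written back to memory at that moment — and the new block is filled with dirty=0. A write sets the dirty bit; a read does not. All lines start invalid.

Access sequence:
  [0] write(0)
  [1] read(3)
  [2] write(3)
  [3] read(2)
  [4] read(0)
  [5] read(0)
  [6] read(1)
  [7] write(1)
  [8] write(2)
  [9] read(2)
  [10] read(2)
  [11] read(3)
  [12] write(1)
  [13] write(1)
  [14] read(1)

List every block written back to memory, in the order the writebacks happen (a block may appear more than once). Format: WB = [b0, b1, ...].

WB = [0, 3, 1]

  0 | W B0 → L0 miss [D]
  1 | R B3 → L1 miss [-]
  2 | W B3 → L1 hit [D]
  3 | R B2 → L0 miss wb→B0 [-]
  4 | R B0 → L0 miss [-]
  5 | R B0 → L0 hit [-]
  6 | R B1 → L1 miss wb→B3 [-]
  7 | W B1 → L1 hit [D]
  8 | W B2 → L0 miss [D]
  9 | R B2 → L0 hit [D]
  10 | R B2 → L0 hit [D]
  11 | R B3 → L1 miss wb→B1 [-]
  12 | W B1 → L1 miss [D]
  13 | W B1 → L1 hit [D]
  14 | R B1 → L1 hit [D]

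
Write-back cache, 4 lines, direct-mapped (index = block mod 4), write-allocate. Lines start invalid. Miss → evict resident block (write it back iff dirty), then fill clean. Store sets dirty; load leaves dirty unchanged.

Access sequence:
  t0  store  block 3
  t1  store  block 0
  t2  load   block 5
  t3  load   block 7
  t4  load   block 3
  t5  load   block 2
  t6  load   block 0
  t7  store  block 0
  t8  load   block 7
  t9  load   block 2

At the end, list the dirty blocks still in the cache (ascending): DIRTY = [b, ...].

0: W B3 → L3 miss [D]
1: W B0 → L0 miss [D]
2: R B5 → L1 miss [-]
3: R B7 → L3 miss wb→B3 [-]
4: R B3 → L3 miss [-]
5: R B2 → L2 miss [-]
6: R B0 → L0 hit [D]
7: W B0 → L0 hit [D]
8: R B7 → L3 miss [-]
9: R B2 → L2 hit [-]

DIRTY = [0]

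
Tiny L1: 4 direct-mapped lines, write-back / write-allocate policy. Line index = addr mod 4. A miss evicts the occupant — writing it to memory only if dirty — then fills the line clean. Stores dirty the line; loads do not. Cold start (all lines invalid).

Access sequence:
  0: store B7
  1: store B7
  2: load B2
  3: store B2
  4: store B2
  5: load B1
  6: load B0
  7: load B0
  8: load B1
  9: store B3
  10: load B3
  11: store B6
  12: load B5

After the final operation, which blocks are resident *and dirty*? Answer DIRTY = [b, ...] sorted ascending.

0: W B7 -> L3 miss  d=D]
1: W B7 -> L3 hit  d=D]
2: R B2 -> L2 miss  d=-]
3: W B2 -> L2 hit  d=D]
4: W B2 -> L2 hit  d=D]
5: R B1 -> L1 miss  d=-]
6: R B0 -> L0 miss  d=-]
7: R B0 -> L0 hit  d=-]
8: R B1 -> L1 hit  d=-]
9: W B3 -> L3 miss wb->B7  d=D]
10: R B3 -> L3 hit  d=D]
11: W B6 -> L2 miss wb->B2  d=D]
12: R B5 -> L1 miss  d=-]

DIRTY = [3, 6]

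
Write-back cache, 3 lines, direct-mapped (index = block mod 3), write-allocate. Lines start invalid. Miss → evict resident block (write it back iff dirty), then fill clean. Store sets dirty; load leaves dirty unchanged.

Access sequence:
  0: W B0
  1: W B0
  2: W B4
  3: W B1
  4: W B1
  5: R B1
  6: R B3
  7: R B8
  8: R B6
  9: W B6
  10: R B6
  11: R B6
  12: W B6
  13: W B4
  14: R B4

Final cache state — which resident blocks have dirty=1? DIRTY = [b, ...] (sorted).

  0 | W B0 → L0 miss [D]
  1 | W B0 → L0 hit [D]
  2 | W B4 → L1 miss [D]
  3 | W B1 → L1 miss wb→B4 [D]
  4 | W B1 → L1 hit [D]
  5 | R B1 → L1 hit [D]
  6 | R B3 → L0 miss wb→B0 [-]
  7 | R B8 → L2 miss [-]
  8 | R B6 → L0 miss [-]
  9 | W B6 → L0 hit [D]
  10 | R B6 → L0 hit [D]
  11 | R B6 → L0 hit [D]
  12 | W B6 → L0 hit [D]
  13 | W B4 → L1 miss wb→B1 [D]
  14 | R B4 → L1 hit [D]

DIRTY = [4, 6]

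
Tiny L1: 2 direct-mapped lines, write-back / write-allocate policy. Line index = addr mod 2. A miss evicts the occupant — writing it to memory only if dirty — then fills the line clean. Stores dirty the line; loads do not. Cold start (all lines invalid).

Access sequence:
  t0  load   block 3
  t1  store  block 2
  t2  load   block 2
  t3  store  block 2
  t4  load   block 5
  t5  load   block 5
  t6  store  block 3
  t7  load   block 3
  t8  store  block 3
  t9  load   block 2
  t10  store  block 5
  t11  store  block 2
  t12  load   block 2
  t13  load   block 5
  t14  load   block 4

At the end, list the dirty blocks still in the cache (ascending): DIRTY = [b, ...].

DIRTY = [5]

  0 | R B3 → L1 miss [-]
  1 | W B2 → L0 miss [D]
  2 | R B2 → L0 hit [D]
  3 | W B2 → L0 hit [D]
  4 | R B5 → L1 miss [-]
  5 | R B5 → L1 hit [-]
  6 | W B3 → L1 miss [D]
  7 | R B3 → L1 hit [D]
  8 | W B3 → L1 hit [D]
  9 | R B2 → L0 hit [D]
  10 | W B5 → L1 miss wb→B3 [D]
  11 | W B2 → L0 hit [D]
  12 | R B2 → L0 hit [D]
  13 | R B5 → L1 hit [D]
  14 | R B4 → L0 miss wb→B2 [-]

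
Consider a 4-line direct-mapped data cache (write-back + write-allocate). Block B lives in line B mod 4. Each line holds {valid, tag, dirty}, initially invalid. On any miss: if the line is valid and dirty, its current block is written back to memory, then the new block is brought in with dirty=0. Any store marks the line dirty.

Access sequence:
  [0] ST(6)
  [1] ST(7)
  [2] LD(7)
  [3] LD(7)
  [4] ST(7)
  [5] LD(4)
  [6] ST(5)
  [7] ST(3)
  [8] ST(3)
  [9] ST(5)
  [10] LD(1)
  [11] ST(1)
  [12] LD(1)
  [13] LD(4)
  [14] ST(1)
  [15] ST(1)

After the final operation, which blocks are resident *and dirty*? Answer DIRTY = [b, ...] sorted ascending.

0: W B6 -> L2 miss  d=D]
1: W B7 -> L3 miss  d=D]
2: R B7 -> L3 hit  d=D]
3: R B7 -> L3 hit  d=D]
4: W B7 -> L3 hit  d=D]
5: R B4 -> L0 miss  d=-]
6: W B5 -> L1 miss  d=D]
7: W B3 -> L3 miss wb->B7  d=D]
8: W B3 -> L3 hit  d=D]
9: W B5 -> L1 hit  d=D]
10: R B1 -> L1 miss wb->B5  d=-]
11: W B1 -> L1 hit  d=D]
12: R B1 -> L1 hit  d=D]
13: R B4 -> L0 hit  d=-]
14: W B1 -> L1 hit  d=D]
15: W B1 -> L1 hit  d=D]

DIRTY = [1, 3, 6]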